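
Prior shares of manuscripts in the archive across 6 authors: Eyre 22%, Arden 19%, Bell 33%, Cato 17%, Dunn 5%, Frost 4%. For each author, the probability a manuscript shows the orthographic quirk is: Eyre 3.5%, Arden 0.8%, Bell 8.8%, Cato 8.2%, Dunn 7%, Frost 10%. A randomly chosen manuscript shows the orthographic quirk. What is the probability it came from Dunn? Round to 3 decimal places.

0.059

Unnormalized posteriors (prior × likelihood):
  Eyre: 0.22 × 0.035 = 0.0077
  Arden: 0.19 × 0.008 = 0.00152
  Bell: 0.33 × 0.088 = 0.02904
  Cato: 0.17 × 0.082 = 0.01394
  Dunn: 0.05 × 0.07 = 0.0035
  Frost: 0.04 × 0.1 = 0.004
Total = 0.0597.
P(Dunn | evidence) = 0.0035 / 0.0597 ≈ 0.059.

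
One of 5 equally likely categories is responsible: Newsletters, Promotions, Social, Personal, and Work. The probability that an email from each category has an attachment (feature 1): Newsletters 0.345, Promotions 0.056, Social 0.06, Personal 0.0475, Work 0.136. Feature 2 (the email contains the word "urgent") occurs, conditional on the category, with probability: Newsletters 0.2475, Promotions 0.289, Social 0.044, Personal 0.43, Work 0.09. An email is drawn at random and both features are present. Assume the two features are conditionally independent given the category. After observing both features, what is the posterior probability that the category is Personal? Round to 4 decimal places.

With a uniform prior (1/5 each), posterior ∝ likelihood:
  Newsletters: 0.345 × 0.2475 = 0.0853875
  Promotions: 0.056 × 0.289 = 0.016184
  Social: 0.06 × 0.044 = 0.00264
  Personal: 0.0475 × 0.43 = 0.020425
  Work: 0.136 × 0.09 = 0.01224
Normalizing constant = 0.1368765.
P(Personal | evidence) = 0.020425 / 0.1368765 ≈ 0.1492.

0.1492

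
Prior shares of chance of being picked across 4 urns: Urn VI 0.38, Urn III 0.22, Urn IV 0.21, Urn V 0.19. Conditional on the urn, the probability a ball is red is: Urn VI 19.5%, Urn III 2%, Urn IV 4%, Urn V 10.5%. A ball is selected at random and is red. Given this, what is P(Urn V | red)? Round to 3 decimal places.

0.187

Compute prior × likelihood for every hypothesis:
  Urn VI: 0.38 × 0.195 = 0.0741
  Urn III: 0.22 × 0.02 = 0.0044
  Urn IV: 0.21 × 0.04 = 0.0084
  Urn V: 0.19 × 0.105 = 0.01995
Normalizing constant = 0.10685.
P(Urn V | evidence) = 0.01995 / 0.10685 ≈ 0.187.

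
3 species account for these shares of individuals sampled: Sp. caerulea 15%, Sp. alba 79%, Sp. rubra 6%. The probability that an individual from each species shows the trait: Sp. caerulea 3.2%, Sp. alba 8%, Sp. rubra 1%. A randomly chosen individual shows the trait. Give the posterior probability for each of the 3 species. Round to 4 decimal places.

Sp. caerulea 0.0700, Sp. alba 0.9213, Sp. rubra 0.0087

Prior × likelihood for each hypothesis:
  Sp. caerulea: 0.15 × 0.032 = 0.0048
  Sp. alba: 0.79 × 0.08 = 0.0632
  Sp. rubra: 0.06 × 0.01 = 0.0006
Sum = 0.0686.
P(Sp. caerulea | trait) = 0.0048/0.0686 ≈ 0.0700
P(Sp. alba | trait) = 0.0632/0.0686 ≈ 0.9213
P(Sp. rubra | trait) = 0.0006/0.0686 ≈ 0.0087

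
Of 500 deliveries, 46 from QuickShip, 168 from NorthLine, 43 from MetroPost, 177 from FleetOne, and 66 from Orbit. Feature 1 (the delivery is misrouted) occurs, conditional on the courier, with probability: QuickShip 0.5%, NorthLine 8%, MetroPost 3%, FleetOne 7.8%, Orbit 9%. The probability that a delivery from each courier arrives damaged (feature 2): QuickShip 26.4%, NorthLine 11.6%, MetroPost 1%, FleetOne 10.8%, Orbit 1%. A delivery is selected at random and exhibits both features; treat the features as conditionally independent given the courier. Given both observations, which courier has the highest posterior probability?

Unnormalized posteriors (prior × likelihood):
  QuickShip: 0.092 × 0.005 × 0.264 = 0.00012144
  NorthLine: 0.336 × 0.08 × 0.116 = 0.00311808
  MetroPost: 0.086 × 0.03 × 0.01 = 0.0000258
  FleetOne: 0.354 × 0.078 × 0.108 = 0.002982096
  Orbit: 0.132 × 0.09 × 0.01 = 0.0001188
Normalizing constant = 0.006366216.
Largest term belongs to NorthLine, so NorthLine is most probable.

NorthLine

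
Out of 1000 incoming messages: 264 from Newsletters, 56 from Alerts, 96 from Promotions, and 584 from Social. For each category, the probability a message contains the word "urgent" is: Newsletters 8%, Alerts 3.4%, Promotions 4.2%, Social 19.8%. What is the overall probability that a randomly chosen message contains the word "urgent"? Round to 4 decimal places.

0.1427

Unnormalized posteriors (prior × likelihood):
  Newsletters: 0.264 × 0.08 = 0.02112
  Alerts: 0.056 × 0.034 = 0.001904
  Promotions: 0.096 × 0.042 = 0.004032
  Social: 0.584 × 0.198 = 0.115632
P(urgent-flag) = 0.02112 + 0.001904 + 0.004032 + 0.115632 = 0.142688 → 0.1427.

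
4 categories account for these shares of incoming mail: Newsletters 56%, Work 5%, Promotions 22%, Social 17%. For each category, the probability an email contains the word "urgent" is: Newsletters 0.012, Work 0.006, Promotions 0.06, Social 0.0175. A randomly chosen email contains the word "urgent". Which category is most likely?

Unnormalized posteriors (prior × likelihood):
  Newsletters: 0.56 × 0.012 = 0.00672
  Work: 0.05 × 0.006 = 0.0003
  Promotions: 0.22 × 0.06 = 0.0132
  Social: 0.17 × 0.0175 = 0.002975
Normalizing constant = 0.023195.
Largest term belongs to Promotions, so Promotions is most probable.

Promotions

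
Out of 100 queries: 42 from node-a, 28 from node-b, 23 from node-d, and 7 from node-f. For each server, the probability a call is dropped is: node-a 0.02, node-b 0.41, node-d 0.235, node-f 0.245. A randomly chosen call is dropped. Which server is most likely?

node-b

Compute prior × likelihood for every hypothesis:
  node-a: 0.42 × 0.02 = 0.0084
  node-b: 0.28 × 0.41 = 0.1148
  node-d: 0.23 × 0.235 = 0.05405
  node-f: 0.07 × 0.245 = 0.01715
Total = 0.1944.
Largest term belongs to node-b, so node-b is most probable.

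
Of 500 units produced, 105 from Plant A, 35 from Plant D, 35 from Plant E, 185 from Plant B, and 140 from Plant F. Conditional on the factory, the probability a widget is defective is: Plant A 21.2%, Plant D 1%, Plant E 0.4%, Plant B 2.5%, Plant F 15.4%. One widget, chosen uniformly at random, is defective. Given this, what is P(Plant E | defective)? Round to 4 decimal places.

Compute prior × likelihood for every hypothesis:
  Plant A: 0.21 × 0.212 = 0.04452
  Plant D: 0.07 × 0.01 = 0.0007
  Plant E: 0.07 × 0.004 = 0.00028
  Plant B: 0.37 × 0.025 = 0.00925
  Plant F: 0.28 × 0.154 = 0.04312
Total = 0.09787.
P(Plant E | evidence) = 0.00028 / 0.09787 ≈ 0.0029.

0.0029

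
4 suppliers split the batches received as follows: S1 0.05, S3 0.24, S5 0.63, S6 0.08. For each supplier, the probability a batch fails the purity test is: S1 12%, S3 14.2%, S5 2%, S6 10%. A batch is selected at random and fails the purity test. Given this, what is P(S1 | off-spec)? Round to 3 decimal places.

Prior × likelihood for each hypothesis:
  S1: 0.05 × 0.12 = 0.006
  S3: 0.24 × 0.142 = 0.03408
  S5: 0.63 × 0.02 = 0.0126
  S6: 0.08 × 0.1 = 0.008
Normalizing constant = 0.06068.
P(S1 | evidence) = 0.006 / 0.06068 ≈ 0.099.

0.099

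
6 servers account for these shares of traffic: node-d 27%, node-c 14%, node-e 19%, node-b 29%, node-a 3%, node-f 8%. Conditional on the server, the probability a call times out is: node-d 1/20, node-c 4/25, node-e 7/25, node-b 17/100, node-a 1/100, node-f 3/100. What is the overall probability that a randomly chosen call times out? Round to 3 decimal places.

Compute prior × likelihood for every hypothesis:
  node-d: 0.27 × 0.05 = 0.0135
  node-c: 0.14 × 0.16 = 0.0224
  node-e: 0.19 × 0.28 = 0.0532
  node-b: 0.29 × 0.17 = 0.0493
  node-a: 0.03 × 0.01 = 0.0003
  node-f: 0.08 × 0.03 = 0.0024
P(timeout) = 0.0135 + 0.0224 + 0.0532 + 0.0493 + 0.0003 + 0.0024 = 0.1411 → 0.141.

0.141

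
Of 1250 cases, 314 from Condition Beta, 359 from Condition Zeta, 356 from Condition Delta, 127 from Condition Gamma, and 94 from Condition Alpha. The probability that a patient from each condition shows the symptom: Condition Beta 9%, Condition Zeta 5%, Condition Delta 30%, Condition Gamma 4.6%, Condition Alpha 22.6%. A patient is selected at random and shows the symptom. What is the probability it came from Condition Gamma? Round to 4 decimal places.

0.0324

Prior × likelihood for each hypothesis:
  Condition Beta: 0.2512 × 0.09 = 0.022608
  Condition Zeta: 0.2872 × 0.05 = 0.01436
  Condition Delta: 0.2848 × 0.3 = 0.08544
  Condition Gamma: 0.1016 × 0.046 = 0.0046736
  Condition Alpha: 0.0752 × 0.226 = 0.0169952
Total = 0.1440768.
P(Condition Gamma | evidence) = 0.0046736 / 0.1440768 ≈ 0.0324.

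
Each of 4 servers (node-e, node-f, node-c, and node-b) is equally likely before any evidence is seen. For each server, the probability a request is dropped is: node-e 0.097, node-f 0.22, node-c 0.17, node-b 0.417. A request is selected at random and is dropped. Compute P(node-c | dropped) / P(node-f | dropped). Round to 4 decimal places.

0.7727

Since the prior is uniform, the posterior is proportional to the likelihood:
  node-e: 0.097
  node-f: 0.22
  node-c: 0.17
  node-b: 0.417
Total = 0.904.
The ratio is 0.17 / 0.22 (the normalizer cancels) = 0.7727.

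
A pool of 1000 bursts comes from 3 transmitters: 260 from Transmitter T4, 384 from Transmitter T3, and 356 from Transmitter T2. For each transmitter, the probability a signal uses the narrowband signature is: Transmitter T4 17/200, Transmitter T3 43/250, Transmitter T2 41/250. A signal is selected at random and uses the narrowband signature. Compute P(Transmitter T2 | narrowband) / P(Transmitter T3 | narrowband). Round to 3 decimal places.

0.884

By Bayes' rule, posterior ∝ prior × likelihood:
  Transmitter T4: 0.26 × 0.085 = 0.0221
  Transmitter T3: 0.384 × 0.172 = 0.066048
  Transmitter T2: 0.356 × 0.164 = 0.058384
Sum = 0.146532.
The ratio is 0.058384 / 0.066048 (the normalizer cancels) = 0.884.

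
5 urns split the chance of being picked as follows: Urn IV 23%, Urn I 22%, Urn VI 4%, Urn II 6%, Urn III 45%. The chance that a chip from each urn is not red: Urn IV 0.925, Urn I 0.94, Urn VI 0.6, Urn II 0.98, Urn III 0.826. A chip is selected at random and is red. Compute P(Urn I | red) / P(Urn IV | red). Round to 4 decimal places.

Taking complements, P(red | each) = Urn IV 0.075, Urn I 0.06, Urn VI 0.4, Urn II 0.02, Urn III 0.174.
Prior × likelihood for each hypothesis:
  Urn IV: 0.23 × 0.075 = 0.01725
  Urn I: 0.22 × 0.06 = 0.0132
  Urn VI: 0.04 × 0.4 = 0.016
  Urn II: 0.06 × 0.02 = 0.0012
  Urn III: 0.45 × 0.174 = 0.0783
Total = 0.12595.
The ratio is 0.0132 / 0.01725 (the normalizer cancels) = 0.7652.

0.7652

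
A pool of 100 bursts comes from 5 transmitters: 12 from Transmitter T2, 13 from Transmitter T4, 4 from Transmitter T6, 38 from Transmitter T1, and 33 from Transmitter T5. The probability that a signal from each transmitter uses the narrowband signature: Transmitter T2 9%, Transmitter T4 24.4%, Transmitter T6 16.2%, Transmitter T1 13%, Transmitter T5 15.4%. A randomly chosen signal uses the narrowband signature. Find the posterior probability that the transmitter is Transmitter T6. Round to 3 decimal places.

Compute prior × likelihood for every hypothesis:
  Transmitter T2: 0.12 × 0.09 = 0.0108
  Transmitter T4: 0.13 × 0.244 = 0.03172
  Transmitter T6: 0.04 × 0.162 = 0.00648
  Transmitter T1: 0.38 × 0.13 = 0.0494
  Transmitter T5: 0.33 × 0.154 = 0.05082
Total = 0.14922.
P(Transmitter T6 | evidence) = 0.00648 / 0.14922 ≈ 0.043.

0.043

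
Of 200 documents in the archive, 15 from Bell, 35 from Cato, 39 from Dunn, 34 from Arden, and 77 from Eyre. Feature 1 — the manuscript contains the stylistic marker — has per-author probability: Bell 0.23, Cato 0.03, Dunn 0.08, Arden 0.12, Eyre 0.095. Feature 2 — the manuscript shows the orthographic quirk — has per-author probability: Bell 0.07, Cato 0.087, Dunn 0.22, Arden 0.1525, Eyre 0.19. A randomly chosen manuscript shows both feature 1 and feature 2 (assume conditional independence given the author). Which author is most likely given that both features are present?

Eyre

By Bayes' rule, posterior ∝ prior × likelihood:
  Bell: 0.075 × 0.23 × 0.07 = 0.0012075
  Cato: 0.175 × 0.03 × 0.087 = 0.00045675
  Dunn: 0.195 × 0.08 × 0.22 = 0.003432
  Arden: 0.17 × 0.12 × 0.1525 = 0.003111
  Eyre: 0.385 × 0.095 × 0.19 = 0.00694925
Normalizing constant = 0.0151565.
Largest term belongs to Eyre, so Eyre is most probable.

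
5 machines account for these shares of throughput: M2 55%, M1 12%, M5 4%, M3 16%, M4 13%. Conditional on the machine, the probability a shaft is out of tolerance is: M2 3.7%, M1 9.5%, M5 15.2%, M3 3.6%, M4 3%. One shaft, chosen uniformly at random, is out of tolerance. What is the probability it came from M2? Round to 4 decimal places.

Unnormalized posteriors (prior × likelihood):
  M2: 0.55 × 0.037 = 0.02035
  M1: 0.12 × 0.095 = 0.0114
  M5: 0.04 × 0.152 = 0.00608
  M3: 0.16 × 0.036 = 0.00576
  M4: 0.13 × 0.03 = 0.0039
Total = 0.04749.
P(M2 | evidence) = 0.02035 / 0.04749 ≈ 0.4285.

0.4285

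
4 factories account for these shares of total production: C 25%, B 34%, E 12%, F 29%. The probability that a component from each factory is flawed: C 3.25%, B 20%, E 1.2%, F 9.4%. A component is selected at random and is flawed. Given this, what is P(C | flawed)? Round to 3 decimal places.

Unnormalized posteriors (prior × likelihood):
  C: 0.25 × 0.0325 = 0.008125
  B: 0.34 × 0.2 = 0.068
  E: 0.12 × 0.012 = 0.00144
  F: 0.29 × 0.094 = 0.02726
Total = 0.104825.
P(C | evidence) = 0.008125 / 0.104825 ≈ 0.078.

0.078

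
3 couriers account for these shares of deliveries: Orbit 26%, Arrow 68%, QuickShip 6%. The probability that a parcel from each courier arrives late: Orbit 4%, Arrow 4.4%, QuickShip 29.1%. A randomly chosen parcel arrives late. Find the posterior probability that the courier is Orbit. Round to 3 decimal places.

0.180

By Bayes' rule, posterior ∝ prior × likelihood:
  Orbit: 0.26 × 0.04 = 0.0104
  Arrow: 0.68 × 0.044 = 0.02992
  QuickShip: 0.06 × 0.291 = 0.01746
Normalizing constant = 0.05778.
P(Orbit | evidence) = 0.0104 / 0.05778 ≈ 0.180.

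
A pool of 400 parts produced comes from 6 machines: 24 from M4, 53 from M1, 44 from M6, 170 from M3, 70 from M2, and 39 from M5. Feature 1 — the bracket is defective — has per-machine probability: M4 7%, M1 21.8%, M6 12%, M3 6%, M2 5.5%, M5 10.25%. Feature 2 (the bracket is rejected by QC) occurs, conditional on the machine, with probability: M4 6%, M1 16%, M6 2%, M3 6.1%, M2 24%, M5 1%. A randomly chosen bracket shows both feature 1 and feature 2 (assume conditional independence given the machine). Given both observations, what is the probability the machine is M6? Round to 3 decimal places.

Prior × likelihood for each hypothesis:
  M4: 0.06 × 0.07 × 0.06 = 0.000252
  M1: 0.1325 × 0.218 × 0.16 = 0.0046216
  M6: 0.11 × 0.12 × 0.02 = 0.000264
  M3: 0.425 × 0.06 × 0.061 = 0.0015555
  M2: 0.175 × 0.055 × 0.24 = 0.00231
  M5: 0.0975 × 0.1025 × 0.01 = 0.0000999375
Normalizing constant = 0.0091030375.
P(M6 | evidence) = 0.000264 / 0.0091030375 ≈ 0.029.

0.029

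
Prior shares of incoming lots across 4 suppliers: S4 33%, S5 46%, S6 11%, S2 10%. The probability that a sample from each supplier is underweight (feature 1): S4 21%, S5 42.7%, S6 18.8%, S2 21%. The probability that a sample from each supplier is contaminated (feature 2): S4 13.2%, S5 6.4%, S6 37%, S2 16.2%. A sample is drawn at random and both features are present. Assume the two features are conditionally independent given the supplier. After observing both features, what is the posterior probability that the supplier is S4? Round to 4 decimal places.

Unnormalized posteriors (prior × likelihood):
  S4: 0.33 × 0.21 × 0.132 = 0.0091476
  S5: 0.46 × 0.427 × 0.064 = 0.01257088
  S6: 0.11 × 0.188 × 0.37 = 0.0076516
  S2: 0.1 × 0.21 × 0.162 = 0.003402
Total = 0.03277208.
P(S4 | evidence) = 0.0091476 / 0.03277208 ≈ 0.2791.

0.2791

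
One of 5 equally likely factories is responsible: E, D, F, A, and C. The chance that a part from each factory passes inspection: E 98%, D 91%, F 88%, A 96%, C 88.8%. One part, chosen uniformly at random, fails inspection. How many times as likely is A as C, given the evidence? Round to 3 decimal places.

0.357

Taking complements, P(nonconforming | each) = E 0.02, D 0.09, F 0.12, A 0.04, C 0.112.
Since the prior is uniform, the posterior is proportional to the likelihood:
  E: 0.02
  D: 0.09
  F: 0.12
  A: 0.04
  C: 0.112
Total = 0.382.
The ratio is 0.04 / 0.112 (the normalizer cancels) = 0.357.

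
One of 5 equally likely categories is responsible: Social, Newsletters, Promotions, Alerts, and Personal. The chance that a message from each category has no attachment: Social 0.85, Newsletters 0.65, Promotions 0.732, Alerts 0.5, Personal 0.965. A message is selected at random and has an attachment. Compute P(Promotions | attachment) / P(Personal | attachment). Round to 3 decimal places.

Taking complements, P(attachment | each) = Social 0.15, Newsletters 0.35, Promotions 0.268, Alerts 0.5, Personal 0.035.
With a uniform prior (1/5 each), posterior ∝ likelihood:
  Social: 0.15
  Newsletters: 0.35
  Promotions: 0.268
  Alerts: 0.5
  Personal: 0.035
Normalizing constant = 1.303.
The ratio is 0.268 / 0.035 (the normalizer cancels) = 7.657.

7.657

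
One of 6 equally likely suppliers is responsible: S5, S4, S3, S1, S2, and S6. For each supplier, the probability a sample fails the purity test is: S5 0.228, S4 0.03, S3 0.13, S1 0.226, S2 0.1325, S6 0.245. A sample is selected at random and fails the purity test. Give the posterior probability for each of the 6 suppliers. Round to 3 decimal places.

Since the prior is uniform, the posterior is proportional to the likelihood:
  S5: 0.228
  S4: 0.03
  S3: 0.13
  S1: 0.226
  S2: 0.1325
  S6: 0.245
Total = 0.9915.
P(S5 | off-spec) = 0.228/0.9915 ≈ 0.230
P(S4 | off-spec) = 0.03/0.9915 ≈ 0.030
P(S3 | off-spec) = 0.13/0.9915 ≈ 0.131
P(S1 | off-spec) = 0.226/0.9915 ≈ 0.228
P(S2 | off-spec) = 0.1325/0.9915 ≈ 0.134
P(S6 | off-spec) = 0.245/0.9915 ≈ 0.247

S5 0.230, S4 0.030, S3 0.131, S1 0.228, S2 0.134, S6 0.247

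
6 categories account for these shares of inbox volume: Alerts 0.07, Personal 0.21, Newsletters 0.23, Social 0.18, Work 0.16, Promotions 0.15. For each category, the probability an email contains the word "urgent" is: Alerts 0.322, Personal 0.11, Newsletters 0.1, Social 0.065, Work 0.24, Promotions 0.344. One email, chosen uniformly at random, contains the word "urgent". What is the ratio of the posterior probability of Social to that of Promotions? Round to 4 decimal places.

0.2267

By Bayes' rule, posterior ∝ prior × likelihood:
  Alerts: 0.07 × 0.322 = 0.02254
  Personal: 0.21 × 0.11 = 0.0231
  Newsletters: 0.23 × 0.1 = 0.023
  Social: 0.18 × 0.065 = 0.0117
  Work: 0.16 × 0.24 = 0.0384
  Promotions: 0.15 × 0.344 = 0.0516
Sum = 0.17034.
The ratio is 0.0117 / 0.0516 (the normalizer cancels) = 0.2267.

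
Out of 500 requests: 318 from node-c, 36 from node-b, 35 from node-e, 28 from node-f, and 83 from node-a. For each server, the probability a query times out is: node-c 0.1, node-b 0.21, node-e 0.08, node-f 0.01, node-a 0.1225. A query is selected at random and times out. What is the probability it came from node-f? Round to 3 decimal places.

Compute prior × likelihood for every hypothesis:
  node-c: 0.636 × 0.1 = 0.0636
  node-b: 0.072 × 0.21 = 0.01512
  node-e: 0.07 × 0.08 = 0.0056
  node-f: 0.056 × 0.01 = 0.00056
  node-a: 0.166 × 0.1225 = 0.020335
Total = 0.105215.
P(node-f | evidence) = 0.00056 / 0.105215 ≈ 0.005.

0.005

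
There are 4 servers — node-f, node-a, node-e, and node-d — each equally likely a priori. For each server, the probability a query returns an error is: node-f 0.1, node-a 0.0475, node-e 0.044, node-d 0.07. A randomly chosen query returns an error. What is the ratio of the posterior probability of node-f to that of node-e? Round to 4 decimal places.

With a uniform prior (1/4 each), posterior ∝ likelihood:
  node-f: 0.1
  node-a: 0.0475
  node-e: 0.044
  node-d: 0.07
Normalizing constant = 0.2615.
The ratio is 0.1 / 0.044 (the normalizer cancels) = 2.2727.

2.2727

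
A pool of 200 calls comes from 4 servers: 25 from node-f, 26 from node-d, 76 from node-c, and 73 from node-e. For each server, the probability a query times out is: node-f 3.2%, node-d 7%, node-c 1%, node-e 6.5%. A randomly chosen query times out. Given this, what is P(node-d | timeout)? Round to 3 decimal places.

Unnormalized posteriors (prior × likelihood):
  node-f: 0.125 × 0.032 = 0.004
  node-d: 0.13 × 0.07 = 0.0091
  node-c: 0.38 × 0.01 = 0.0038
  node-e: 0.365 × 0.065 = 0.023725
Normalizing constant = 0.040625.
P(node-d | evidence) = 0.0091 / 0.040625 ≈ 0.224.

0.224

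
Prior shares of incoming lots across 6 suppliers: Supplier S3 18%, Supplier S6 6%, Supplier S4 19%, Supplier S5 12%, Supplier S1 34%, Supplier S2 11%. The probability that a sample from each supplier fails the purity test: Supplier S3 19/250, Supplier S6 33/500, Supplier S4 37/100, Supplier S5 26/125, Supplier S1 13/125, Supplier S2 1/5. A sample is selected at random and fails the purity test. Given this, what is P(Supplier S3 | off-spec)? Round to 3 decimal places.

Unnormalized posteriors (prior × likelihood):
  Supplier S3: 0.18 × 0.076 = 0.01368
  Supplier S6: 0.06 × 0.066 = 0.00396
  Supplier S4: 0.19 × 0.37 = 0.0703
  Supplier S5: 0.12 × 0.208 = 0.02496
  Supplier S1: 0.34 × 0.104 = 0.03536
  Supplier S2: 0.11 × 0.2 = 0.022
Sum = 0.17026.
P(Supplier S3 | evidence) = 0.01368 / 0.17026 ≈ 0.080.

0.080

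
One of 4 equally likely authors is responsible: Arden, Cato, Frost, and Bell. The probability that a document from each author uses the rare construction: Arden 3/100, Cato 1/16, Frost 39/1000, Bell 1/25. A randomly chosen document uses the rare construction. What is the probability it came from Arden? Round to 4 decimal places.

0.1749

Since the prior is uniform, the posterior is proportional to the likelihood:
  Arden: 0.03
  Cato: 0.0625
  Frost: 0.039
  Bell: 0.04
Normalizing constant = 0.1715.
P(Arden | evidence) = 0.03 / 0.1715 ≈ 0.1749.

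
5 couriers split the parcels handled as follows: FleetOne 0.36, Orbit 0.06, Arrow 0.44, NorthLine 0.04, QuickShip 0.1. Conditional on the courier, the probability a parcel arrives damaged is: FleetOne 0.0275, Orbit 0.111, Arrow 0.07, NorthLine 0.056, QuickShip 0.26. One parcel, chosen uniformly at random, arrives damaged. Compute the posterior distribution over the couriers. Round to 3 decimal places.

FleetOne 0.131, Orbit 0.088, Arrow 0.407, NorthLine 0.030, QuickShip 0.344

Prior × likelihood for each hypothesis:
  FleetOne: 0.36 × 0.0275 = 0.0099
  Orbit: 0.06 × 0.111 = 0.00666
  Arrow: 0.44 × 0.07 = 0.0308
  NorthLine: 0.04 × 0.056 = 0.00224
  QuickShip: 0.1 × 0.26 = 0.026
Total = 0.0756.
P(FleetOne | damaged) = 0.0099/0.0756 ≈ 0.131
P(Orbit | damaged) = 0.00666/0.0756 ≈ 0.088
P(Arrow | damaged) = 0.0308/0.0756 ≈ 0.407
P(NorthLine | damaged) = 0.00224/0.0756 ≈ 0.030
P(QuickShip | damaged) = 0.026/0.0756 ≈ 0.344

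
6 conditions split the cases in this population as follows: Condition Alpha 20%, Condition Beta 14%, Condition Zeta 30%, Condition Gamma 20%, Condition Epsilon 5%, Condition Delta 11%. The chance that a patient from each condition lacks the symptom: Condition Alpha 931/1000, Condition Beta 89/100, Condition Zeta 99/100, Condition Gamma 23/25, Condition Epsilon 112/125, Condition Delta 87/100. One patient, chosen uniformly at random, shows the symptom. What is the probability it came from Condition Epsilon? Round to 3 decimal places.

0.077

Taking complements, P(symptomatic | each) = Condition Alpha 0.069, Condition Beta 0.11, Condition Zeta 0.01, Condition Gamma 0.08, Condition Epsilon 0.104, Condition Delta 0.13.
Compute prior × likelihood for every hypothesis:
  Condition Alpha: 0.2 × 0.069 = 0.0138
  Condition Beta: 0.14 × 0.11 = 0.0154
  Condition Zeta: 0.3 × 0.01 = 0.003
  Condition Gamma: 0.2 × 0.08 = 0.016
  Condition Epsilon: 0.05 × 0.104 = 0.0052
  Condition Delta: 0.11 × 0.13 = 0.0143
Sum = 0.0677.
P(Condition Epsilon | evidence) = 0.0052 / 0.0677 ≈ 0.077.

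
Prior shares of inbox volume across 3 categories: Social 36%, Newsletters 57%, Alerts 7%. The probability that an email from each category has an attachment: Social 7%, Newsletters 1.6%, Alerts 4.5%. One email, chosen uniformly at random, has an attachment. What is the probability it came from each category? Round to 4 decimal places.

Compute prior × likelihood for every hypothesis:
  Social: 0.36 × 0.07 = 0.0252
  Newsletters: 0.57 × 0.016 = 0.00912
  Alerts: 0.07 × 0.045 = 0.00315
Total = 0.03747.
P(Social | attachment) = 0.0252/0.03747 ≈ 0.6725
P(Newsletters | attachment) = 0.00912/0.03747 ≈ 0.2434
P(Alerts | attachment) = 0.00315/0.03747 ≈ 0.0841

Social 0.6725, Newsletters 0.2434, Alerts 0.0841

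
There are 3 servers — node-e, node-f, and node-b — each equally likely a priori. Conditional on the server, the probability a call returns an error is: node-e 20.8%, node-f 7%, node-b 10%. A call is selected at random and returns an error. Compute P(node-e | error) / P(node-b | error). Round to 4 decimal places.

With a uniform prior (1/3 each), posterior ∝ likelihood:
  node-e: 0.208
  node-f: 0.07
  node-b: 0.1
Total = 0.378.
The ratio is 0.208 / 0.1 (the normalizer cancels) = 2.0800.

2.0800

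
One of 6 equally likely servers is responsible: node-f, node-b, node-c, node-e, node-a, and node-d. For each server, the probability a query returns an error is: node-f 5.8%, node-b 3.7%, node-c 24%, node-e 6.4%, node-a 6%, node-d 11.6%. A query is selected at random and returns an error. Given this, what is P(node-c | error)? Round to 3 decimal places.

0.417

Since the prior is uniform, the posterior is proportional to the likelihood:
  node-f: 0.058
  node-b: 0.037
  node-c: 0.24
  node-e: 0.064
  node-a: 0.06
  node-d: 0.116
Total = 0.575.
P(node-c | evidence) = 0.24 / 0.575 ≈ 0.417.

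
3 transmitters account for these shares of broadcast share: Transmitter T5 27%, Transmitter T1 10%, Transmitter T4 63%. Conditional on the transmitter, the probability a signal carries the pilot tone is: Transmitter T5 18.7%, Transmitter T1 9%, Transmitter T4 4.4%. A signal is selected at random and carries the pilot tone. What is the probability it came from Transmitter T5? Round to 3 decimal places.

By Bayes' rule, posterior ∝ prior × likelihood:
  Transmitter T5: 0.27 × 0.187 = 0.05049
  Transmitter T1: 0.1 × 0.09 = 0.009
  Transmitter T4: 0.63 × 0.044 = 0.02772
Total = 0.08721.
P(Transmitter T5 | evidence) = 0.05049 / 0.08721 ≈ 0.579.

0.579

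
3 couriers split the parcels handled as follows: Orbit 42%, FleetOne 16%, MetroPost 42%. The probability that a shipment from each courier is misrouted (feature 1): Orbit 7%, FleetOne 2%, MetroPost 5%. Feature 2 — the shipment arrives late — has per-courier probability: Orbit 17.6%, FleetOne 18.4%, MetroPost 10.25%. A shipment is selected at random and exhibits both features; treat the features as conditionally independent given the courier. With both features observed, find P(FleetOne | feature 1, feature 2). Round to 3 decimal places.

Compute prior × likelihood for every hypothesis:
  Orbit: 0.42 × 0.07 × 0.176 = 0.0051744
  FleetOne: 0.16 × 0.02 × 0.184 = 0.0005888
  MetroPost: 0.42 × 0.05 × 0.1025 = 0.0021525
Total = 0.0079157.
P(FleetOne | evidence) = 0.0005888 / 0.0079157 ≈ 0.074.

0.074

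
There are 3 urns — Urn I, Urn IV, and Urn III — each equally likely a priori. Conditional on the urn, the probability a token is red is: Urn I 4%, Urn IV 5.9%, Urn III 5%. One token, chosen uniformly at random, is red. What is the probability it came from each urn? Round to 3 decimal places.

Urn I 0.268, Urn IV 0.396, Urn III 0.336

Since the prior is uniform, the posterior is proportional to the likelihood:
  Urn I: 0.04
  Urn IV: 0.059
  Urn III: 0.05
Total = 0.149.
P(Urn I | red) = 0.04/0.149 ≈ 0.268
P(Urn IV | red) = 0.059/0.149 ≈ 0.396
P(Urn III | red) = 0.05/0.149 ≈ 0.336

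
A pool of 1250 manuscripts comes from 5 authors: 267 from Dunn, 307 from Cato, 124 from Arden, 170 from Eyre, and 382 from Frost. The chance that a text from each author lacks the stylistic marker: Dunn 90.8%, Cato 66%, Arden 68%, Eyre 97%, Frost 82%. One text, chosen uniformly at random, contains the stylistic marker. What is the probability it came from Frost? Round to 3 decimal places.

0.284

Taking complements, P(marker | each) = Dunn 0.092, Cato 0.34, Arden 0.32, Eyre 0.03, Frost 0.18.
By Bayes' rule, posterior ∝ prior × likelihood:
  Dunn: 0.2136 × 0.092 = 0.0196512
  Cato: 0.2456 × 0.34 = 0.083504
  Arden: 0.0992 × 0.32 = 0.031744
  Eyre: 0.136 × 0.03 = 0.00408
  Frost: 0.3056 × 0.18 = 0.055008
Normalizing constant = 0.1939872.
P(Frost | evidence) = 0.055008 / 0.1939872 ≈ 0.284.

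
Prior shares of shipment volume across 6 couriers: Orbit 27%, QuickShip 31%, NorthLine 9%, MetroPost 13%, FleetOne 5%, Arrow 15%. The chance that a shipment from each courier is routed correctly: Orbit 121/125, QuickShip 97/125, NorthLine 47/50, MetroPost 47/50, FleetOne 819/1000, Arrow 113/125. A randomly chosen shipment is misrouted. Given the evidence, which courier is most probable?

Taking complements, P(misrouted | each) = Orbit 0.032, QuickShip 0.224, NorthLine 0.06, MetroPost 0.06, FleetOne 0.181, Arrow 0.096.
Prior × likelihood for each hypothesis:
  Orbit: 0.27 × 0.032 = 0.00864
  QuickShip: 0.31 × 0.224 = 0.06944
  NorthLine: 0.09 × 0.06 = 0.0054
  MetroPost: 0.13 × 0.06 = 0.0078
  FleetOne: 0.05 × 0.181 = 0.00905
  Arrow: 0.15 × 0.096 = 0.0144
Sum = 0.11473.
Largest term belongs to QuickShip, so QuickShip is most probable.

QuickShip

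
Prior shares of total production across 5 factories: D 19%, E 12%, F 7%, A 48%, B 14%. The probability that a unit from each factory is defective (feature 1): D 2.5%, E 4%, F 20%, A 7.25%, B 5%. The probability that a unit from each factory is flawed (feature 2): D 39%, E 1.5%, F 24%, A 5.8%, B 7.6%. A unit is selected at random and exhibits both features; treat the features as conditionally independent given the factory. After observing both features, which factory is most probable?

F

By Bayes' rule, posterior ∝ prior × likelihood:
  D: 0.19 × 0.025 × 0.39 = 0.0018525
  E: 0.12 × 0.04 × 0.015 = 0.000072
  F: 0.07 × 0.2 × 0.24 = 0.00336
  A: 0.48 × 0.0725 × 0.058 = 0.0020184
  B: 0.14 × 0.05 × 0.076 = 0.000532
Total = 0.0078349.
Largest term belongs to F, so F is most probable.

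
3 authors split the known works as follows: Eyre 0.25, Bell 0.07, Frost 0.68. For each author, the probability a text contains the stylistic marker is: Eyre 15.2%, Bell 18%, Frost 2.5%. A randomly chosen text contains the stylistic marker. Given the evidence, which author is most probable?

Eyre

Prior × likelihood for each hypothesis:
  Eyre: 0.25 × 0.152 = 0.038
  Bell: 0.07 × 0.18 = 0.0126
  Frost: 0.68 × 0.025 = 0.017
Total = 0.0676.
Largest term belongs to Eyre, so Eyre is most probable.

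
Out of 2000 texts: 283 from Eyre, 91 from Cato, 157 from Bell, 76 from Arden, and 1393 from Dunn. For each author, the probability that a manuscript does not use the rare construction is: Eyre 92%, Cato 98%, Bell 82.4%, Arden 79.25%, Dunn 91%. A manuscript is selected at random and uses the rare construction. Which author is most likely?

Taking complements, P(rare-form | each) = Eyre 0.08, Cato 0.02, Bell 0.176, Arden 0.2075, Dunn 0.09.
Unnormalized posteriors (prior × likelihood):
  Eyre: 0.1415 × 0.08 = 0.01132
  Cato: 0.0455 × 0.02 = 0.00091
  Bell: 0.0785 × 0.176 = 0.013816
  Arden: 0.038 × 0.2075 = 0.007885
  Dunn: 0.6965 × 0.09 = 0.062685
Normalizing constant = 0.096616.
Largest term belongs to Dunn, so Dunn is most probable.

Dunn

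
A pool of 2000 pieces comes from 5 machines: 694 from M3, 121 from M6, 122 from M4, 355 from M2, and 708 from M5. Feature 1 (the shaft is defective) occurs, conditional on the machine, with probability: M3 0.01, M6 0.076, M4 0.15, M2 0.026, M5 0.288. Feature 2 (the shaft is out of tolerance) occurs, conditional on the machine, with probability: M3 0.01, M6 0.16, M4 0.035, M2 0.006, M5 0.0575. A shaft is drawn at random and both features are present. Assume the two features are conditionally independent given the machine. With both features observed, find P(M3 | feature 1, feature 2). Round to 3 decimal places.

0.005

Compute prior × likelihood for every hypothesis:
  M3: 0.347 × 0.01 × 0.01 = 0.0000347
  M6: 0.0605 × 0.076 × 0.16 = 0.00073568
  M4: 0.061 × 0.15 × 0.035 = 0.00032025
  M2: 0.1775 × 0.026 × 0.006 = 0.00002769
  M5: 0.354 × 0.288 × 0.0575 = 0.00586224
Sum = 0.00698056.
P(M3 | evidence) = 0.0000347 / 0.00698056 ≈ 0.005.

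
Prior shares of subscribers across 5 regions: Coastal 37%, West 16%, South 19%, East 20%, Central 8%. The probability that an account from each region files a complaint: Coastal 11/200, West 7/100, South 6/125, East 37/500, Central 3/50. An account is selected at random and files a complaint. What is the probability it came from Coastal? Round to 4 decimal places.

0.3376

Unnormalized posteriors (prior × likelihood):
  Coastal: 0.37 × 0.055 = 0.02035
  West: 0.16 × 0.07 = 0.0112
  South: 0.19 × 0.048 = 0.00912
  East: 0.2 × 0.074 = 0.0148
  Central: 0.08 × 0.06 = 0.0048
Normalizing constant = 0.06027.
P(Coastal | evidence) = 0.02035 / 0.06027 ≈ 0.3376.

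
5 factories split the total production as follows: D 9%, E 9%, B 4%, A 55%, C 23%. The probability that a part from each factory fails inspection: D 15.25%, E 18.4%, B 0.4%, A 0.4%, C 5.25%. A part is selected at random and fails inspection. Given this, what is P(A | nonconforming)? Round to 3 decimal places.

Prior × likelihood for each hypothesis:
  D: 0.09 × 0.1525 = 0.013725
  E: 0.09 × 0.184 = 0.01656
  B: 0.04 × 0.004 = 0.00016
  A: 0.55 × 0.004 = 0.0022
  C: 0.23 × 0.0525 = 0.012075
Normalizing constant = 0.04472.
P(A | evidence) = 0.0022 / 0.04472 ≈ 0.049.

0.049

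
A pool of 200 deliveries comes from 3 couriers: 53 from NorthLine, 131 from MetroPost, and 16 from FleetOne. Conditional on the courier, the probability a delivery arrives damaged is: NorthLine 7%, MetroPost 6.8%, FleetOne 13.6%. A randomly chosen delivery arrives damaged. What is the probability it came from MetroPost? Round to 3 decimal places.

Compute prior × likelihood for every hypothesis:
  NorthLine: 0.265 × 0.07 = 0.01855
  MetroPost: 0.655 × 0.068 = 0.04454
  FleetOne: 0.08 × 0.136 = 0.01088
Normalizing constant = 0.07397.
P(MetroPost | evidence) = 0.04454 / 0.07397 ≈ 0.602.

0.602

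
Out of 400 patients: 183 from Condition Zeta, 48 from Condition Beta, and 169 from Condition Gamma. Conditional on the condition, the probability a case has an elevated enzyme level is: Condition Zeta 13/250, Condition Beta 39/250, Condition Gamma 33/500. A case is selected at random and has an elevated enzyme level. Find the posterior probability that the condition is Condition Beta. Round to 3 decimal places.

0.266

By Bayes' rule, posterior ∝ prior × likelihood:
  Condition Zeta: 0.4575 × 0.052 = 0.02379
  Condition Beta: 0.12 × 0.156 = 0.01872
  Condition Gamma: 0.4225 × 0.066 = 0.027885
Total = 0.070395.
P(Condition Beta | evidence) = 0.01872 / 0.070395 ≈ 0.266.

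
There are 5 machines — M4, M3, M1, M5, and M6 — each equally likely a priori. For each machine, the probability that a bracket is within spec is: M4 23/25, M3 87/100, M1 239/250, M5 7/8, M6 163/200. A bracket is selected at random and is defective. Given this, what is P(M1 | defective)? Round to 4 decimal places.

0.0780

Taking complements, P(defective | each) = M4 0.08, M3 0.13, M1 0.044, M5 0.125, M6 0.185.
Since the prior is uniform, the posterior is proportional to the likelihood:
  M4: 0.08
  M3: 0.13
  M1: 0.044
  M5: 0.125
  M6: 0.185
Normalizing constant = 0.564.
P(M1 | evidence) = 0.044 / 0.564 ≈ 0.0780.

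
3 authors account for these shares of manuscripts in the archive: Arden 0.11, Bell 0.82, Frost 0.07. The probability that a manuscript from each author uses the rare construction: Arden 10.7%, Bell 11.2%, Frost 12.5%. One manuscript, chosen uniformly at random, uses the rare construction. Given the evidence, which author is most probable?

Unnormalized posteriors (prior × likelihood):
  Arden: 0.11 × 0.107 = 0.01177
  Bell: 0.82 × 0.112 = 0.09184
  Frost: 0.07 × 0.125 = 0.00875
Sum = 0.11236.
Largest term belongs to Bell, so Bell is most probable.

Bell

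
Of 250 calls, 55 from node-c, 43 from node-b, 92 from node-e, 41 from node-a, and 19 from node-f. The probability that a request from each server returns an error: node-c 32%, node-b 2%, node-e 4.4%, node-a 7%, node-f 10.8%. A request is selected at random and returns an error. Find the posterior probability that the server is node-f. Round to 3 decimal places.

0.075

By Bayes' rule, posterior ∝ prior × likelihood:
  node-c: 0.22 × 0.32 = 0.0704
  node-b: 0.172 × 0.02 = 0.00344
  node-e: 0.368 × 0.044 = 0.016192
  node-a: 0.164 × 0.07 = 0.01148
  node-f: 0.076 × 0.108 = 0.008208
Total = 0.10972.
P(node-f | evidence) = 0.008208 / 0.10972 ≈ 0.075.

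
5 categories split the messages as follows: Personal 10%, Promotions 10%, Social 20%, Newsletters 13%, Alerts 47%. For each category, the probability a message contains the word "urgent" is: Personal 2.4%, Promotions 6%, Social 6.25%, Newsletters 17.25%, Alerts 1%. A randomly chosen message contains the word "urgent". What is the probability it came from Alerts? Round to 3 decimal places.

0.098

By Bayes' rule, posterior ∝ prior × likelihood:
  Personal: 0.1 × 0.024 = 0.0024
  Promotions: 0.1 × 0.06 = 0.006
  Social: 0.2 × 0.0625 = 0.0125
  Newsletters: 0.13 × 0.1725 = 0.022425
  Alerts: 0.47 × 0.01 = 0.0047
Total = 0.048025.
P(Alerts | evidence) = 0.0047 / 0.048025 ≈ 0.098.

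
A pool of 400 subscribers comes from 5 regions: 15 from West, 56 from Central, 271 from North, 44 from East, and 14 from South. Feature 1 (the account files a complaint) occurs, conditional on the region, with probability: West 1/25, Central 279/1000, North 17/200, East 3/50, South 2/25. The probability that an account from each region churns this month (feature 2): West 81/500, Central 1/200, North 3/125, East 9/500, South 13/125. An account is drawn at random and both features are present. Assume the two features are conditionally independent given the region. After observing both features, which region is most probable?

North

Prior × likelihood for each hypothesis:
  West: 0.0375 × 0.04 × 0.162 = 0.000243
  Central: 0.14 × 0.279 × 0.005 = 0.0001953
  North: 0.6775 × 0.085 × 0.024 = 0.0013821
  East: 0.11 × 0.06 × 0.018 = 0.0001188
  South: 0.035 × 0.08 × 0.104 = 0.0002912
Normalizing constant = 0.0022304.
Largest term belongs to North, so North is most probable.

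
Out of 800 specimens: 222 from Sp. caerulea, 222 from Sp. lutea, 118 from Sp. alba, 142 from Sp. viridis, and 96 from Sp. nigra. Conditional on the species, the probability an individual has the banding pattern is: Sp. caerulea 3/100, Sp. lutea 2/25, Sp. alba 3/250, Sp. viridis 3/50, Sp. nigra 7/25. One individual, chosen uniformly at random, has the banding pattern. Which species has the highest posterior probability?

Sp. nigra

Unnormalized posteriors (prior × likelihood):
  Sp. caerulea: 0.2775 × 0.03 = 0.008325
  Sp. lutea: 0.2775 × 0.08 = 0.0222
  Sp. alba: 0.1475 × 0.012 = 0.00177
  Sp. viridis: 0.1775 × 0.06 = 0.01065
  Sp. nigra: 0.12 × 0.28 = 0.0336
Normalizing constant = 0.076545.
Largest term belongs to Sp. nigra, so Sp. nigra is most probable.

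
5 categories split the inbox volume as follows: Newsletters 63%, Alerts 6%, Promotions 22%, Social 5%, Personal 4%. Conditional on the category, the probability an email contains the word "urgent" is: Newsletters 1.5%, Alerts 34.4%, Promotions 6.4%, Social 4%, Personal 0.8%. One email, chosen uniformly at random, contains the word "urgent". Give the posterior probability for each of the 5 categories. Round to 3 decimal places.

Compute prior × likelihood for every hypothesis:
  Newsletters: 0.63 × 0.015 = 0.00945
  Alerts: 0.06 × 0.344 = 0.02064
  Promotions: 0.22 × 0.064 = 0.01408
  Social: 0.05 × 0.04 = 0.002
  Personal: 0.04 × 0.008 = 0.00032
Normalizing constant = 0.04649.
P(Newsletters | urgent-flag) = 0.00945/0.04649 ≈ 0.203
P(Alerts | urgent-flag) = 0.02064/0.04649 ≈ 0.444
P(Promotions | urgent-flag) = 0.01408/0.04649 ≈ 0.303
P(Social | urgent-flag) = 0.002/0.04649 ≈ 0.043
P(Personal | urgent-flag) = 0.00032/0.04649 ≈ 0.007
(Check: 0.203+0.444+0.303+0.043+0.007 = 1.000.)

Newsletters 0.203, Alerts 0.444, Promotions 0.303, Social 0.043, Personal 0.007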